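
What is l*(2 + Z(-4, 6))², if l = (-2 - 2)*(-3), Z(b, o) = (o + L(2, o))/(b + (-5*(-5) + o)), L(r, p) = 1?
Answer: 14884/243 ≈ 61.251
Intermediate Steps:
Z(b, o) = (1 + o)/(25 + b + o) (Z(b, o) = (o + 1)/(b + (-5*(-5) + o)) = (1 + o)/(b + (25 + o)) = (1 + o)/(25 + b + o))
l = 12 (l = -4*(-3) = 12)
l*(2 + Z(-4, 6))² = 12*(2 + (1 + 6)/(25 - 4 + 6))² = 12*(2 + 7/27)² = 12*(61/27)² = 12*(3721/729) = 14884/243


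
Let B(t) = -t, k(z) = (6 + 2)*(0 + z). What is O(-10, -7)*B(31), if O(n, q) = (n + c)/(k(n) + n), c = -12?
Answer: -341/45 ≈ -7.5778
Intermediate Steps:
k(z) = 8*z
O(n, q) = (-12 + n)/(9*n) (O(n, q) = (n - 12)/(8*n + n) = (-12 + n)/((9*n)) = (-12 + n)*(1/(9*n)) = (-12 + n)/(9*n))
O(-10, -7)*B(31) = ((1/9)*(-12 - 10)/(-10))*(-1*31) = ((1/9)*(-1/10)*(-22))*(-31) = (11/45)*(-31) = -341/45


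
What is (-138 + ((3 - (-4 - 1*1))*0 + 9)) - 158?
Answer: -287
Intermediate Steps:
(-138 + ((3 - (-4 - 1*1))*0 + 9)) - 158 = (-138 + ((3 - (-4 - 1))*0 + 9)) - 158 = (-138 + ((3 - 1*(-5))*0 + 9)) - 158 = (-138 + ((3 + 5)*0 + 9)) - 158 = (-138 + (8*0 + 9)) - 158 = (-138 + (0 + 9)) - 158 = (-138 + 9) - 158 = -129 - 158 = -287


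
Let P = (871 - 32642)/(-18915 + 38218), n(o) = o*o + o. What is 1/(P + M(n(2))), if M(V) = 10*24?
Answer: 19303/4600949 ≈ 0.0041954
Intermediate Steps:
n(o) = o + o² (n(o) = o² + o = o + o²)
M(V) = 240
P = -31771/19303 ≈ -1.6459
1/(P + M(n(2))) = 1/(-31771/19303 + 240) = 1/(4600949/19303) = 19303/4600949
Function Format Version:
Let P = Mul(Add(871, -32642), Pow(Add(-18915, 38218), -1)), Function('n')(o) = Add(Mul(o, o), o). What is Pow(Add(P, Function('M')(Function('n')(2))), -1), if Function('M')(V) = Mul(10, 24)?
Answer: Rational(19303, 4600949) ≈ 0.0041954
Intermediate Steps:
Function('n')(o) = Add(o, Pow(o, 2)) (Function('n')(o) = Add(Pow(o, 2), o) = Add(o, Pow(o, 2)))
Function('M')(V) = 240
P = Rational(-31771, 19303) (P = Mul(-31771, Pow(19303, -1)) = Mul(-31771, Rational(1, 19303)) = Rational(-31771, 19303) ≈ -1.6459)
Pow(Add(P, Function('M')(Function('n')(2))), -1) = Pow(Add(Rational(-31771, 19303), 240), -1) = Pow(Rational(4600949, 19303), -1) = Rational(19303, 4600949)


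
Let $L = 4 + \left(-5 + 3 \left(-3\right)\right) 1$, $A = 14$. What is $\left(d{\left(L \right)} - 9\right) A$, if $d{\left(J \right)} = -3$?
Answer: $-168$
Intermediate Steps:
$L = -10$ ($L = 4 + \left(-5 - 9\right) 1 = 4 - 14 = -10$)
$\left(d{\left(L \right)} - 9\right) A = \left(-3 - 9\right) 14 = \left(-12\right) 14 = -168$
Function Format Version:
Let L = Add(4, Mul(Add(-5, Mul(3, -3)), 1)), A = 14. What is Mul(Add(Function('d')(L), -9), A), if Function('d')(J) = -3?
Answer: -168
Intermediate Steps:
L = -10 (L = Add(4, Mul(Add(-5, -9), 1)) = Add(4, Mul(-14, 1)) = Add(4, -14) = -10)
Mul(Add(Function('d')(L), -9), A) = Mul(Add(-3, -9), 14) = Mul(-12, 14) = -168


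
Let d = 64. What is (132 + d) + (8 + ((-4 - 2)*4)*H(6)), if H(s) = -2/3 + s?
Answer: 76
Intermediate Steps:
H(s) = -2/3 + s (H(s) = -2*1/3 + s = -2/3 + s)
(132 + d) + (8 + ((-4 - 2)*4)*H(6)) = (132 + 64) + (8 + ((-4 - 2)*4)*(-2/3 + 6)) = 196 + (8 - 6*4*(16/3)) = 196 + (8 - 24*16/3) = 196 + (8 - 128) = 196 - 120 = 76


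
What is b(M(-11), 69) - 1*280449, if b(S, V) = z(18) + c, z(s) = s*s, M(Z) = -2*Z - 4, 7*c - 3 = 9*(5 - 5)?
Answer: -1960872/7 ≈ -2.8012e+5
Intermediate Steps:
c = 3/7 (c = 3/7 + (9*(5 - 5))/7 = 3/7 + (9*0)/7 = 3/7 + (⅐)*0 = 3/7 + 0 = 3/7 ≈ 0.42857)
M(Z) = -4 - 2*Z
z(s) = s²
b(S, V) = 2271/7 (b(S, V) = 18² + 3/7 = 324 + 3/7 = 2271/7)
b(M(-11), 69) - 1*280449 = 2271/7 - 1*280449 = 2271/7 - 280449 = -1960872/7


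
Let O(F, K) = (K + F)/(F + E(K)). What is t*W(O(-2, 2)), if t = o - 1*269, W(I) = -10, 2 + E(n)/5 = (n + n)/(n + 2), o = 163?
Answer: 1060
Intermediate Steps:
E(n) = -10 + 10*n/(2 + n) (E(n) = -10 + 5*((n + n)/(n + 2)) = -10 + 5*((2*n)/(2 + n)) = -10 + 5*(2*n/(2 + n)) = -10 + 10*n/(2 + n))
O(F, K) = (F + K)/(F - 20/(2 + K)) (O(F, K) = (K + F)/(F - 20/(2 + K)) = (F + K)/(F - 20/(2 + K)))
t = -106 (t = 163 - 1*269 = 163 - 269 = -106)
t*W(O(-2, 2)) = -106*(-10) = 1060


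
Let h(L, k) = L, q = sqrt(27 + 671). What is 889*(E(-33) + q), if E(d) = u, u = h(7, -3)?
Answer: 6223 + 889*sqrt(698) ≈ 29710.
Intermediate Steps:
q = sqrt(698) ≈ 26.420
u = 7
E(d) = 7
889*(E(-33) + q) = 889*(7 + sqrt(698)) = 6223 + 889*sqrt(698)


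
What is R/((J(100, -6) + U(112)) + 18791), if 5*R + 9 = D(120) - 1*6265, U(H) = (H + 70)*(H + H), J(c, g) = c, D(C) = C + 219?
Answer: -1187/59659 ≈ -0.019896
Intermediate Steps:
D(C) = 219 + C
U(H) = 2*H*(70 + H) (U(H) = (70 + H)*(2*H) = 2*H*(70 + H))
R = -1187 (R = -9/5 + ((219 + 120) - 1*6265)/5 = -9/5 + (339 - 6265)/5 = -9/5 + (⅕)*(-5926) = -9/5 - 5926/5 = -1187)
R/((J(100, -6) + U(112)) + 18791) = -1187/((100 + 2*112*(70 + 112)) + 18791) = -1187/((100 + 2*112*182) + 18791) = -1187/((100 + 40768) + 18791) = -1187/(40868 + 18791) = -1187/59659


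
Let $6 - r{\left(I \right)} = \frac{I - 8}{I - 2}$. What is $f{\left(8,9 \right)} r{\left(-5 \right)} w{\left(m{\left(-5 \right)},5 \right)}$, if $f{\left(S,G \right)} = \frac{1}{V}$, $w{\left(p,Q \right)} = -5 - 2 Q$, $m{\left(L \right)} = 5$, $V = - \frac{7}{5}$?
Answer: $\frac{2175}{49} \approx 44.388$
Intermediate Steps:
$V = - \frac{7}{5}$ ($V = \left(-7\right) \frac{1}{5} = - \frac{7}{5} \approx -1.4$)
$f{\left(S,G \right)} = - \frac{5}{7}$ ($f{\left(S,G \right)} = \frac{1}{- \frac{7}{5}} = - \frac{5}{7}$)
$r{\left(I \right)} = 6 - \frac{-8 + I}{-2 + I}$ ($r{\left(I \right)} = 6 - \frac{I - 8}{I - 2} = 6 - \frac{-8 + I}{-2 + I}$)
$f{\left(8,9 \right)} r{\left(-5 \right)} w{\left(m{\left(-5 \right)},5 \right)} = - \frac{5 \frac{-4 + 5 \left(-5\right)}{-2 - 5}}{7} \left(-5 - 10\right) = - \frac{5 \frac{-4 - 25}{-7}}{7} \left(-5 - 10\right) = - \frac{5 \left(\left(- \frac{1}{7}\right) \left(-29\right)\right)}{7} \left(-15\right) = \left(- \frac{5}{7}\right) \frac{29}{7} \left(-15\right) = \left(- \frac{145}{49}\right) \left(-15\right) = \frac{2175}{49}$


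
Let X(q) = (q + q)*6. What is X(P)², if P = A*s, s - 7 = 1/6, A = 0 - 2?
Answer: 29584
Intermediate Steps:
A = -2
s = 43/6 (s = 7 + 1/6 = 7 + ⅙ = 43/6 ≈ 7.1667)
P = -43/3 (P = -2*43/6 = -43/3 ≈ -14.333)
X(q) = 12*q (X(q) = (2*q)*6 = 12*q)
X(P)² = (12*(-43/3))² = (-172)² = 29584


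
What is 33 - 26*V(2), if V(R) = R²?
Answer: -71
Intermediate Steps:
33 - 26*V(2) = 33 - 26*2² = 33 - 26*4 = 33 - 104 = -71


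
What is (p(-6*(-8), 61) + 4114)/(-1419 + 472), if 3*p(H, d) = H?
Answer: -4130/947 ≈ -4.3611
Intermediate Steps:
p(H, d) = H/3
(p(-6*(-8), 61) + 4114)/(-1419 + 472) = ((-6*(-8))/3 + 4114)/(-1419 + 472) = ((⅓)*48 + 4114)/(-947) = (16 + 4114)*(-1/947) = 4130*(-1/947) = -4130/947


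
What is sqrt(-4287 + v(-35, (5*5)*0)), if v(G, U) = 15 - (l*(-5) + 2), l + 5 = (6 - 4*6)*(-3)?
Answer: I*sqrt(4029) ≈ 63.474*I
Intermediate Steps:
l = 49 (l = -5 + (6 - 4*6)*(-3) = -5 + (6 - 24)*(-3) = -5 - 18*(-3) = -5 + 54 = 49)
v(G, U) = 258 (v(G, U) = 15 - (49*(-5) + 2) = 15 - (-245 + 2) = 15 - 1*(-243) = 15 + 243 = 258)
sqrt(-4287 + v(-35, (5*5)*0)) = sqrt(-4287 + 258) = sqrt(-4029) = I*sqrt(4029)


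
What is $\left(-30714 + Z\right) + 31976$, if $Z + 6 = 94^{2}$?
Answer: $10092$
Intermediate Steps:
$Z = 8830$ ($Z = -6 + 94^{2} = -6 + 8836 = 8830$)
$\left(-30714 + Z\right) + 31976 = \left(-30714 + 8830\right) + 31976 = -21884 + 31976 = 10092$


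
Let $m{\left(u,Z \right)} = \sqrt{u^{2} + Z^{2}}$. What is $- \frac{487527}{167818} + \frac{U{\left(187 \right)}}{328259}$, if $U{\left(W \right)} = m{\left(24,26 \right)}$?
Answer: $- \frac{487527}{167818} + \frac{2 \sqrt{313}}{328259} \approx -2.905$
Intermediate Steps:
$m{\left(u,Z \right)} = \sqrt{Z^{2} + u^{2}}$
$U{\left(W \right)} = 2 \sqrt{313}$ ($U{\left(W \right)} = \sqrt{26^{2} + 24^{2}} = \sqrt{676 + 576} = \sqrt{1252} = 2 \sqrt{313}$)
$- \frac{487527}{167818} + \frac{U{\left(187 \right)}}{328259} = - \frac{487527}{167818} + \frac{2 \sqrt{313}}{328259}$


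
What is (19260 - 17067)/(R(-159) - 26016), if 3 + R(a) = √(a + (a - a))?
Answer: -19019889/225662840 - 731*I*√159/225662840 ≈ -0.084285 - 4.0847e-5*I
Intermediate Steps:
R(a) = -3 + √a (R(a) = -3 + √(a + (a - a)) = -3 + √(a + 0) = -3 + √a)
(19260 - 17067)/(R(-159) - 26016) = (19260 - 17067)/((-3 + √(-159)) - 26016) = 2193/((-3 + I*√159) - 26016) = 2193/(-26019 + I*√159)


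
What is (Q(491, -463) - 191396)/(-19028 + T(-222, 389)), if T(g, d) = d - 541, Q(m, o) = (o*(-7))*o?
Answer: 1691979/19180 ≈ 88.216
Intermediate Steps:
Q(m, o) = -7*o² (Q(m, o) = (-7*o)*o = -7*o²)
T(g, d) = -541 + d
(Q(491, -463) - 191396)/(-19028 + T(-222, 389)) = (-7*(-463)² - 191396)/(-19028 + (-541 + 389)) = (-7*214369 - 191396)/(-19028 - 152) = (-1500583 - 191396)/(-19180) = -1691979*(-1/19180) = 1691979/19180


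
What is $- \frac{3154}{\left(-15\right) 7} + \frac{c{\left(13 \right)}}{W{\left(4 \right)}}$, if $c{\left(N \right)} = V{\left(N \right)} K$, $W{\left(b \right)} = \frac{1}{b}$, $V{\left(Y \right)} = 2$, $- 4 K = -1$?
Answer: $\frac{3364}{105} \approx 32.038$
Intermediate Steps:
$K = \frac{1}{4}$ ($K = \left(- \frac{1}{4}\right) \left(-1\right) = \frac{1}{4} \approx 0.25$)
$c{\left(N \right)} = \frac{1}{2}$ ($c{\left(N \right)} = 2 \cdot \frac{1}{4} = \frac{1}{2}$)
$- \frac{3154}{\left(-15\right) 7} + \frac{c{\left(13 \right)}}{W{\left(4 \right)}} = - \frac{3154}{\left(-15\right) 7} + \frac{1}{2 \cdot \frac{1}{4}} = - \frac{3154}{-105} + \frac{\frac{1}{\frac{1}{4}}}{2} = \left(-3154\right) \left(- \frac{1}{105}\right) + \frac{1}{2} \cdot 4 = \frac{3154}{105} + 2 = \frac{3364}{105}$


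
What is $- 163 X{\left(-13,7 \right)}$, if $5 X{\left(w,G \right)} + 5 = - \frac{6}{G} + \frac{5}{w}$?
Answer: $\frac{92584}{455} \approx 203.48$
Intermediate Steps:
$X{\left(w,G \right)} = -1 + \frac{1}{w} - \frac{6}{5 G}$ ($X{\left(w,G \right)} = -1 + \frac{- \frac{6}{G} + \frac{5}{w}}{5} = -1 + \left(\frac{1}{w} - \frac{6}{5 G}\right) = -1 + \frac{1}{w} - \frac{6}{5 G}$)
$- 163 X{\left(-13,7 \right)} = - 163 \left(-1 + \frac{1}{-13} - \frac{6}{5 \cdot 7}\right) = - 163 \left(-1 - \frac{1}{13} - \frac{6}{35}\right) = \left(-163\right) \left(- \frac{568}{455}\right) = \frac{92584}{455}$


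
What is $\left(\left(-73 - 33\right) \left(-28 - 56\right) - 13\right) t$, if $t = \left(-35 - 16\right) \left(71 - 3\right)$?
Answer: $-30833988$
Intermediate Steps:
$t = -3468$ ($t = \left(-51\right) 68 = -3468$)
$\left(\left(-73 - 33\right) \left(-28 - 56\right) - 13\right) t = \left(\left(-73 - 33\right) \left(-28 - 56\right) - 13\right) \left(-3468\right) = \left(\left(-106\right) \left(-84\right) - 13\right) \left(-3468\right) = \left(8904 - 13\right) \left(-3468\right) = 8891 \left(-3468\right) = -30833988$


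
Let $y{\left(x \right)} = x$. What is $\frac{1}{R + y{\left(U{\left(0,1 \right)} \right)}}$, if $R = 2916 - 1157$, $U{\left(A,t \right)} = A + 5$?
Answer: $\frac{1}{1764} \approx 0.00056689$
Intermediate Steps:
$U{\left(A,t \right)} = 5 + A$
$R = 1759$ ($R = 2916 - 1157 = 1759$)
$\frac{1}{R + y{\left(U{\left(0,1 \right)} \right)}} = \frac{1}{1759 + \left(5 + 0\right)} = \frac{1}{1759 + 5} = \frac{1}{1764}$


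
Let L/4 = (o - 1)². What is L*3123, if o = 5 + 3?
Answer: 612108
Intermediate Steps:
o = 8
L = 196 (L = 4*(8 - 1)² = 4*7² = 4*49 = 196)
L*3123 = 196*3123 = 612108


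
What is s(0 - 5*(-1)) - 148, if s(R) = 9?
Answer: -139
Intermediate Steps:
s(0 - 5*(-1)) - 148 = 9 - 148 = -139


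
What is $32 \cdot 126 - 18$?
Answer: $4014$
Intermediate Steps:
$32 \cdot 126 - 18 = 4032 - 18 = 4014$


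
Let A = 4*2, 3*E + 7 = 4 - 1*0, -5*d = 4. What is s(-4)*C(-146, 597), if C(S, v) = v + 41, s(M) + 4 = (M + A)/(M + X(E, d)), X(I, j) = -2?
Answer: -8932/3 ≈ -2977.3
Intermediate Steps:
d = -⅘ (d = -⅕*4 = -⅘ ≈ -0.80000)
E = -1 (E = -7/3 + (4 - 1*0)/3 = -7/3 + (4 + 0)/3 = -7/3 + (⅓)*4 = -7/3 + 4/3 = -1)
A = 8
s(M) = -4 + (8 + M)/(-2 + M) (s(M) = -4 + (M + 8)/(M - 2) = -4 + (8 + M)/(-2 + M))
C(S, v) = 41 + v
s(-4)*C(-146, 597) = ((16 - 3*(-4))/(-2 - 4))*(41 + 597) = ((16 + 12)/(-6))*638 = -⅙*28*638 = -14/3*638 = -8932/3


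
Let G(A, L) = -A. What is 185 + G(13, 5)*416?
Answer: -5223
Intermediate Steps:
185 + G(13, 5)*416 = 185 - 1*13*416 = 185 - 13*416 = 185 - 5408 = -5223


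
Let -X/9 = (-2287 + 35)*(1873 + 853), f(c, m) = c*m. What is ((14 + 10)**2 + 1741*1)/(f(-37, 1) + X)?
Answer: 331/7892933 ≈ 4.1936e-5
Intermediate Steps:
X = 55250568 (X = -9*(-2287 + 35)*(1873 + 853) = -(-20268)*2726 = -9*(-6138952) = 55250568)
((14 + 10)**2 + 1741*1)/(f(-37, 1) + X) = ((14 + 10)**2 + 1741*1)/(-37*1 + 55250568) = (24**2 + 1741)/(-37 + 55250568) = (576 + 1741)/55250531 = 2317*(1/55250531) = 331/7892933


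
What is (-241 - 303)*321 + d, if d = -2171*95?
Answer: -380869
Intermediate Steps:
d = -206245
(-241 - 303)*321 + d = (-241 - 303)*321 - 206245 = -544*321 - 206245 = -174624 - 206245 = -380869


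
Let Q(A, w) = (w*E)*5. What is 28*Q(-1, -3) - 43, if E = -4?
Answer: 1637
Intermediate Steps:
Q(A, w) = -20*w (Q(A, w) = (w*(-4))*5 = -4*w*5 = -20*w)
28*Q(-1, -3) - 43 = 28*(-20*(-3)) - 43 = 28*60 - 43 = 1680 - 43 = 1637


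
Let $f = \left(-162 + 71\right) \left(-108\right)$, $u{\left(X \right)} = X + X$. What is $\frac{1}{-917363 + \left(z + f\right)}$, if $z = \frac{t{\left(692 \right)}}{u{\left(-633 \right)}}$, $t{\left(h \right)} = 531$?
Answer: $- \frac{422}{382979947} \approx -1.1019 \cdot 10^{-6}$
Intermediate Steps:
$u{\left(X \right)} = 2 X$
$f = 9828$ ($f = \left(-91\right) \left(-108\right) = 9828$)
$z = - \frac{177}{422}$ ($z = \frac{531}{2 \left(-633\right)} = \frac{531}{-1266} = 531 \left(- \frac{1}{1266}\right) = - \frac{177}{422} \approx -0.41943$)
$\frac{1}{-917363 + \left(z + f\right)} = \frac{1}{-917363 + \left(- \frac{177}{422} + 9828\right)} = \frac{1}{-917363 + \frac{4147239}{422}} = \frac{1}{- \frac{382979947}{422}} = - \frac{422}{382979947}$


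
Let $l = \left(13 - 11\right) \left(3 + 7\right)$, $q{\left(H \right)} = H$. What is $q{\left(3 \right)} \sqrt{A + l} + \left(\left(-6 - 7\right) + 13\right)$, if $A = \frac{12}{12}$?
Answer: $3 \sqrt{21} \approx 13.748$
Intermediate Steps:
$A = 1$ ($A = 12 \cdot \frac{1}{12} = 1$)
$l = 20$ ($l = 2 \cdot 10 = 20$)
$q{\left(3 \right)} \sqrt{A + l} + \left(\left(-6 - 7\right) + 13\right) = 3 \sqrt{1 + 20} + \left(\left(-6 - 7\right) + 13\right) = 3 \sqrt{21} + \left(-13 + 13\right) = 3 \sqrt{21} + 0 = 3 \sqrt{21}$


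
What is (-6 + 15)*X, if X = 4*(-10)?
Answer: -360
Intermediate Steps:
X = -40
(-6 + 15)*X = (-6 + 15)*(-40) = 9*(-40) = -360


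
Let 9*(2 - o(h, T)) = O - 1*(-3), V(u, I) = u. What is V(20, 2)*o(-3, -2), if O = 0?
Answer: 100/3 ≈ 33.333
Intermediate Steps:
o(h, T) = 5/3 (o(h, T) = 2 - (0 - 1*(-3))/9 = 2 - (0 + 3)/9 = 2 - ⅑*3 = 2 - ⅓ = 5/3)
V(20, 2)*o(-3, -2) = 20*(5/3) = 100/3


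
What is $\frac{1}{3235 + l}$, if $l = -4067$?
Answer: $- \frac{1}{832} \approx -0.0012019$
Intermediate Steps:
$\frac{1}{3235 + l} = \frac{1}{3235 - 4067} = \frac{1}{-832} = - \frac{1}{832}$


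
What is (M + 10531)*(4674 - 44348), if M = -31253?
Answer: 822124628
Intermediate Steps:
(M + 10531)*(4674 - 44348) = (-31253 + 10531)*(4674 - 44348) = -20722*(-39674) = 822124628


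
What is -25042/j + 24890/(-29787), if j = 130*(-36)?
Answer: 104906809/23233860 ≈ 4.5153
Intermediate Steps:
j = -4680
-25042/j + 24890/(-29787) = -25042/(-4680) + 24890/(-29787) = -25042*(-1/4680) + 24890*(-1/29787) = 12521/2340 - 24890/29787 = 104906809/23233860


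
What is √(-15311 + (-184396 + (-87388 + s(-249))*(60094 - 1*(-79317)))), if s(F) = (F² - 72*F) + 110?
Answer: I*√1024731146 ≈ 32011.0*I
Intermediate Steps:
s(F) = 110 + F² - 72*F
√(-15311 + (-184396 + (-87388 + s(-249))*(60094 - 1*(-79317)))) = √(-15311 + (-184396 + (-87388 + (110 + (-249)² - 72*(-249)))*(60094 - 1*(-79317)))) = √(-15311 + (-184396 + (-87388 + (110 + 62001 + 17928))*(60094 + 79317))) = √(-15311 + (-184396 + (-87388 + 80039)*139411)) = √(-15311 + (-184396 - 7349*139411)) = √(-15311 + (-184396 - 1024531439)) = √(-15311 - 1024715835) = √(-1024731146) = I*√1024731146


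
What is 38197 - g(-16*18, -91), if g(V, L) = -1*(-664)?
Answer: 37533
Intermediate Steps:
g(V, L) = 664
38197 - g(-16*18, -91) = 38197 - 1*664 = 38197 - 664 = 37533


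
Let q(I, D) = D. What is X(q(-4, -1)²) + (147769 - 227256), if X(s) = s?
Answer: -79486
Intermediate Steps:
X(q(-4, -1)²) + (147769 - 227256) = (-1)² + (147769 - 227256) = 1 - 79487 = -79486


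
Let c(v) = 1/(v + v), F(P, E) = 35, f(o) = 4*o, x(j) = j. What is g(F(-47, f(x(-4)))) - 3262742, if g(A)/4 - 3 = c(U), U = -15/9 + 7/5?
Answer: -6525475/2 ≈ -3.2627e+6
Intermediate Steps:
U = -4/15 (U = -15*1/9 + 7*(1/5) = -5/3 + 7/5 = -4/15 ≈ -0.26667)
c(v) = 1/(2*v)
g(A) = 9/2 (g(A) = 12 + 4*(1/(2*(-4/15))) = 12 + 4*((1/2)*(-15/4)) = 12 + 4*(-15/8) = 12 - 15/2 = 9/2)
g(F(-47, f(x(-4)))) - 3262742 = 9/2 - 3262742 = -6525475/2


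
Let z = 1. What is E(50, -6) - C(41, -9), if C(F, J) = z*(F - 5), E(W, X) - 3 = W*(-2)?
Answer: -133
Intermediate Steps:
E(W, X) = 3 - 2*W (E(W, X) = 3 + W*(-2) = 3 - 2*W)
C(F, J) = -5 + F (C(F, J) = 1*(F - 5) = 1*(-5 + F) = -5 + F)
E(50, -6) - C(41, -9) = (3 - 2*50) - (-5 + 41) = (3 - 100) - 1*36 = -97 - 36 = -133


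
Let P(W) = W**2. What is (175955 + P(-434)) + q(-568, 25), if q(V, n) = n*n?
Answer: 364936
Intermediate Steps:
q(V, n) = n**2
(175955 + P(-434)) + q(-568, 25) = (175955 + (-434)**2) + 25**2 = (175955 + 188356) + 625 = 364311 + 625 = 364936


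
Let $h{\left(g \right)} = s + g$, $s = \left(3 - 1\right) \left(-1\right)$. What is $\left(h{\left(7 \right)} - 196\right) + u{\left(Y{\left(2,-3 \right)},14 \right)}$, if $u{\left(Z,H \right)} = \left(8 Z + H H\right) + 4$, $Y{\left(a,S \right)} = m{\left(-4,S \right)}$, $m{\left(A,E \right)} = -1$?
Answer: $1$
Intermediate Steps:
$Y{\left(a,S \right)} = -1$
$u{\left(Z,H \right)} = 4 + H^{2} + 8 Z$ ($u{\left(Z,H \right)} = \left(8 Z + H^{2}\right) + 4 = \left(H^{2} + 8 Z\right) + 4 = 4 + H^{2} + 8 Z$)
$s = -2$ ($s = 2 \left(-1\right) = -2$)
$h{\left(g \right)} = -2 + g$
$\left(h{\left(7 \right)} - 196\right) + u{\left(Y{\left(2,-3 \right)},14 \right)} = \left(\left(-2 + 7\right) - 196\right) + \left(4 + 14^{2} + 8 \left(-1\right)\right) = \left(5 - 196\right) + \left(4 + 196 - 8\right) = -191 + 192 = 1$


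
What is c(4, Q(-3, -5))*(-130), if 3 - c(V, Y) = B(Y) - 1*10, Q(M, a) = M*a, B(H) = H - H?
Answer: -1690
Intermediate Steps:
B(H) = 0
c(V, Y) = 13 (c(V, Y) = 3 - (0 - 1*10) = 3 - (0 - 10) = 3 - 1*(-10) = 3 + 10 = 13)
c(4, Q(-3, -5))*(-130) = 13*(-130) = -1690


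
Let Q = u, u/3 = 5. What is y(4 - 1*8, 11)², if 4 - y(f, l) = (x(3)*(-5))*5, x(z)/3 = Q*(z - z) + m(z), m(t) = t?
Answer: 52441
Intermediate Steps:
u = 15 (u = 3*5 = 15)
Q = 15
x(z) = 3*z (x(z) = 3*(15*(z - z) + z) = 3*(15*0 + z) = 3*(0 + z) = 3*z)
y(f, l) = 229 (y(f, l) = 4 - (3*3)*(-5)*5 = 4 - 9*(-5)*5 = 4 - (-45)*5 = 4 - 1*(-225) = 4 + 225 = 229)
y(4 - 1*8, 11)² = 229² = 52441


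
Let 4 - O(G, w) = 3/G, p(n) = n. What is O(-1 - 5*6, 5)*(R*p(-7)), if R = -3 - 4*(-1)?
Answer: -889/31 ≈ -28.677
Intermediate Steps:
R = 1 (R = -3 + 4 = 1)
O(G, w) = 4 - 3/G
O(-1 - 5*6, 5)*(R*p(-7)) = (4 - 3/(-1 - 5*6))*(1*(-7)) = (4 - 3/(-1 - 30))*(-7) = (4 - 3/(-31))*(-7) = (4 - 3*(-1/31))*(-7) = (4 + 3/31)*(-7) = (127/31)*(-7) = -889/31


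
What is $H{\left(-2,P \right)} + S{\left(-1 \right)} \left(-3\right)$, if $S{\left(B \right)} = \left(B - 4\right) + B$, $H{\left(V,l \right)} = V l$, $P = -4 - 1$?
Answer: $28$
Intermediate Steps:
$P = -5$
$S{\left(B \right)} = -4 + 2 B$ ($S{\left(B \right)} = \left(-4 + B\right) + B = -4 + 2 B$)
$H{\left(-2,P \right)} + S{\left(-1 \right)} \left(-3\right) = \left(-2\right) \left(-5\right) + \left(-4 + 2 \left(-1\right)\right) \left(-3\right) = 10 + \left(-4 - 2\right) \left(-3\right) = 10 - -18 = 10 + 18 = 28$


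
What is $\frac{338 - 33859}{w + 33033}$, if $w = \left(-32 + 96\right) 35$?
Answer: $- \frac{33521}{35273} \approx -0.95033$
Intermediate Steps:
$w = 2240$ ($w = 64 \cdot 35 = 2240$)
$\frac{338 - 33859}{w + 33033} = \frac{338 - 33859}{2240 + 33033} = - \frac{33521}{35273}$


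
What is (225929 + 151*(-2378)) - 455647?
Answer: -588796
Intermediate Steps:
(225929 + 151*(-2378)) - 455647 = (225929 - 359078) - 455647 = -133149 - 455647 = -588796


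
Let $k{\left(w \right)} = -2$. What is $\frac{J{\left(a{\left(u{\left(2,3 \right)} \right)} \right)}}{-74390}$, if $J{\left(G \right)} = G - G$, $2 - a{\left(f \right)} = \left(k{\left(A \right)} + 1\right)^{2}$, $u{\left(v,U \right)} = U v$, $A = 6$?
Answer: $0$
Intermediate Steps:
$a{\left(f \right)} = 1$ ($a{\left(f \right)} = 2 - \left(-2 + 1\right)^{2} = 2 - \left(-1\right)^{2} = 2 - 1 = 1$)
$J{\left(G \right)} = 0$
$\frac{J{\left(a{\left(u{\left(2,3 \right)} \right)} \right)}}{-74390} = \frac{0}{-74390} = 0 \left(- \frac{1}{74390}\right) = 0$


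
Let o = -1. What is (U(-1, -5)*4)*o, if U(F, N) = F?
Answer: 4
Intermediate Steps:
(U(-1, -5)*4)*o = -1*4*(-1) = -4*(-1) = 4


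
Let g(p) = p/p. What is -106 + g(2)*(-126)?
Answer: -232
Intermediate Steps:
g(p) = 1
-106 + g(2)*(-126) = -106 + 1*(-126) = -106 - 126 = -232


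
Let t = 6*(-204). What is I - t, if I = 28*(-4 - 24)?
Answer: 440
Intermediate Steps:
I = -784 (I = 28*(-28) = -784)
t = -1224
I - t = -784 - 1*(-1224) = -784 + 1224 = 440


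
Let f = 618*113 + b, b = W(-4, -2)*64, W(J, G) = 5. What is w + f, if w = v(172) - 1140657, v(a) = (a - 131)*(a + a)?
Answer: -1056399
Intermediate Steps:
v(a) = 2*a*(-131 + a) (v(a) = (-131 + a)*(2*a) = 2*a*(-131 + a))
b = 320 (b = 5*64 = 320)
f = 70154 (f = 618*113 + 320 = 69834 + 320 = 70154)
w = -1126553 (w = 2*172*(-131 + 172) - 1140657 = 2*172*41 - 1140657 = 14104 - 1140657 = -1126553)
w + f = -1126553 + 70154 = -1056399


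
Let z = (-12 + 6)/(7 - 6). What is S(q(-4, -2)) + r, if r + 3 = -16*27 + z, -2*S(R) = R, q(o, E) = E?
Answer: -440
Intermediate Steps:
z = -6 (z = -6/1 = -6*1 = -6)
S(R) = -R/2
r = -441 (r = -3 + (-16*27 - 6) = -3 + (-432 - 6) = -3 - 438 = -441)
S(q(-4, -2)) + r = -1/2*(-2) - 441 = 1 - 441 = -440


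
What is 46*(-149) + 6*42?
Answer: -6602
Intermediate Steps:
46*(-149) + 6*42 = -6854 + 252 = -6602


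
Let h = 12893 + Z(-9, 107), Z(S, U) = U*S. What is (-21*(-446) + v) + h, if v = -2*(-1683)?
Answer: 24662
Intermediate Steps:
Z(S, U) = S*U
v = 3366
h = 11930 (h = 12893 - 9*107 = 12893 - 963 = 11930)
(-21*(-446) + v) + h = (-21*(-446) + 3366) + 11930 = (9366 + 3366) + 11930 = 12732 + 11930 = 24662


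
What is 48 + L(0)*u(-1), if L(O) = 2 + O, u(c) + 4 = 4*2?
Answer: 56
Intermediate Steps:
u(c) = 4 (u(c) = -4 + 4*2 = -4 + 8 = 4)
48 + L(0)*u(-1) = 48 + (2 + 0)*4 = 48 + 2*4 = 48 + 8 = 56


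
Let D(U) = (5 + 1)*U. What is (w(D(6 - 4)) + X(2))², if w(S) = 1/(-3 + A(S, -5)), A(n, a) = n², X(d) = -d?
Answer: 78961/19881 ≈ 3.9717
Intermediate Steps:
D(U) = 6*U
w(S) = 1/(-3 + S²)
(w(D(6 - 4)) + X(2))² = (1/(-3 + (6*(6 - 4))²) - 1*2)² = (1/(-3 + (6*2)²) - 2)² = (1/(-3 + 12²) - 2)² = (1/(-3 + 144) - 2)² = (1/141 - 2)² = (-281/141)² = 78961/19881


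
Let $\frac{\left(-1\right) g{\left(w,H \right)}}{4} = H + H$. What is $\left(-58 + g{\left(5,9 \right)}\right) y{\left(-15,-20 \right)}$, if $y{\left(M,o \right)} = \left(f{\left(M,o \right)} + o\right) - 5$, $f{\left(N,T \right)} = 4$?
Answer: $2730$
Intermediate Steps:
$g{\left(w,H \right)} = - 8 H$ ($g{\left(w,H \right)} = - 4 \left(H + H\right) = - 4 \cdot 2 H = - 8 H$)
$y{\left(M,o \right)} = -1 + o$ ($y{\left(M,o \right)} = \left(4 + o\right) - 5 = -1 + o$)
$\left(-58 + g{\left(5,9 \right)}\right) y{\left(-15,-20 \right)} = \left(-58 - 72\right) \left(-1 - 20\right) = \left(-58 - 72\right) \left(-21\right) = \left(-130\right) \left(-21\right) = 2730$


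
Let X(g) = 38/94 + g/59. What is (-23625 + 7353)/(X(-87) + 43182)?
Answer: -22561128/59870359 ≈ -0.37683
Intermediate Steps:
X(g) = 19/47 + g/59 (X(g) = 38*(1/94) + g*(1/59) = 19/47 + g/59)
(-23625 + 7353)/(X(-87) + 43182) = (-23625 + 7353)/((19/47 + (1/59)*(-87)) + 43182) = -16272/((19/47 - 87/59) + 43182) = -16272/(-2968/2773 + 43182) = -16272/119740718/2773 = -16272*2773/119740718 = -22561128/59870359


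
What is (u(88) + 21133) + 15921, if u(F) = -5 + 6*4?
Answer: 37073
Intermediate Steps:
u(F) = 19 (u(F) = -5 + 24 = 19)
(u(88) + 21133) + 15921 = (19 + 21133) + 15921 = 21152 + 15921 = 37073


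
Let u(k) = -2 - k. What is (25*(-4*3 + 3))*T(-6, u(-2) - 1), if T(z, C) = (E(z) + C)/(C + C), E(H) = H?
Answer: -1575/2 ≈ -787.50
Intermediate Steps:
T(z, C) = (C + z)/(2*C) (T(z, C) = (z + C)/(C + C) = (C + z)/((2*C)) = (C + z)*(1/(2*C)) = (C + z)/(2*C))
(25*(-4*3 + 3))*T(-6, u(-2) - 1) = (25*(-4*3 + 3))*((((-2 - 1*(-2)) - 1) - 6)/(2*((-2 - 1*(-2)) - 1))) = (25*(-12 + 3))*((((-2 + 2) - 1) - 6)/(2*((-2 + 2) - 1))) = (25*(-9))*(((0 - 1) - 6)/(2*(0 - 1))) = -225*(-1 - 6)/(2*(-1)) = -225*(-1)*(-7)/2 = -225*7/2 = -1575/2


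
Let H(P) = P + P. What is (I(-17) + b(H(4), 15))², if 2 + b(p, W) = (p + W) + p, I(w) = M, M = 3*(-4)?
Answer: 289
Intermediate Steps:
M = -12
I(w) = -12
H(P) = 2*P
b(p, W) = -2 + W + 2*p (b(p, W) = -2 + ((p + W) + p) = -2 + ((W + p) + p) = -2 + (W + 2*p) = -2 + W + 2*p)
(I(-17) + b(H(4), 15))² = (-12 + (-2 + 15 + 2*(2*4)))² = (-12 + (-2 + 15 + 2*8))² = (-12 + (-2 + 15 + 16))² = (-12 + 29)² = 17² = 289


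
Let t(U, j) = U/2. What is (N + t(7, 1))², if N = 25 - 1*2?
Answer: 2809/4 ≈ 702.25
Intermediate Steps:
t(U, j) = U/2 (t(U, j) = U*(½) = U/2)
N = 23 (N = 25 - 2 = 23)
(N + t(7, 1))² = (23 + (½)*7)² = (23 + 7/2)² = (53/2)² = 2809/4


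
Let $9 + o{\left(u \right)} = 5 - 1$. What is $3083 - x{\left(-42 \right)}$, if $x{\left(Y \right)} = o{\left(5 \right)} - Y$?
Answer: $3046$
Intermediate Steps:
$o{\left(u \right)} = -5$ ($o{\left(u \right)} = -9 + \left(5 - 1\right) = -9 + 4 = -5$)
$x{\left(Y \right)} = -5 - Y$
$3083 - x{\left(-42 \right)} = 3083 - \left(-5 - -42\right) = 3083 - \left(-5 + 42\right) = 3083 - 37 = 3046$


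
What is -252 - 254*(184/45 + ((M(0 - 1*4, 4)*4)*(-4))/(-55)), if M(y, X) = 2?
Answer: -711988/495 ≈ -1438.4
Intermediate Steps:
-252 - 254*(184/45 + ((M(0 - 1*4, 4)*4)*(-4))/(-55)) = -252 - 254*(184/45 + ((2*4)*(-4))/(-55)) = -252 - 254*(184*(1/45) + (8*(-4))*(-1/55)) = -252 - 254*(184/45 - 32*(-1/55)) = -252 - 254*(184/45 + 32/55) = -252 - 254*2312/495 = -252 - 587248/495 = -711988/495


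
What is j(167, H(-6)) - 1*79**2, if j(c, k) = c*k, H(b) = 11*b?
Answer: -17263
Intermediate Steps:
j(167, H(-6)) - 1*79**2 = 167*(11*(-6)) - 1*79**2 = 167*(-66) - 1*6241 = -11022 - 6241 = -17263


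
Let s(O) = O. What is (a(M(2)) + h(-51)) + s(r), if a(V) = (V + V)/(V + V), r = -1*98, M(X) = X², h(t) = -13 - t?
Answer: -59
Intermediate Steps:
r = -98
a(V) = 1 (a(V) = (2*V)/((2*V)) = (2*V)*(1/(2*V)) = 1)
(a(M(2)) + h(-51)) + s(r) = (1 + (-13 - 1*(-51))) - 98 = (1 + (-13 + 51)) - 98 = (1 + 38) - 98 = 39 - 98 = -59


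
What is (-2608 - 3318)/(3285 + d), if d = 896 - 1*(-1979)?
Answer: -2963/3080 ≈ -0.96201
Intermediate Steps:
d = 2875 (d = 896 + 1979 = 2875)
(-2608 - 3318)/(3285 + d) = (-2608 - 3318)/(3285 + 2875) = -5926/6160 = -5926*1/6160 = -2963/3080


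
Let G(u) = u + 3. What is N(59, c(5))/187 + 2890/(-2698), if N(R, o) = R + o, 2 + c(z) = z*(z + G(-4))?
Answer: -15122/22933 ≈ -0.65940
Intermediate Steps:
G(u) = 3 + u
c(z) = -2 + z*(-1 + z) (c(z) = -2 + z*(z + (3 - 4)) = -2 + z*(z - 1) = -2 + z*(-1 + z))
N(59, c(5))/187 + 2890/(-2698) = (59 + (-2 + 5² - 1*5))/187 + 2890/(-2698) = (59 + (-2 + 25 - 5))*(1/187) + 2890*(-1/2698) = (59 + 18)*(1/187) - 1445/1349 = 77*(1/187) - 1445/1349 = 7/17 - 1445/1349 = -15122/22933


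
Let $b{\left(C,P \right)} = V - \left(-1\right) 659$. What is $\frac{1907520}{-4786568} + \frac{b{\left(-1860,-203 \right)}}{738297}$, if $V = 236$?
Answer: $- \frac{175504039385}{441738599337} \approx -0.3973$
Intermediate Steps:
$b{\left(C,P \right)} = 895$ ($b{\left(C,P \right)} = 236 - \left(-1\right) 659 = 236 - -659 = 236 + 659 = 895$)
$\frac{1907520}{-4786568} + \frac{b{\left(-1860,-203 \right)}}{738297} = \frac{1907520}{-4786568} + \frac{895}{738297} = 1907520 \left(- \frac{1}{4786568}\right) + 895 \cdot \frac{1}{738297} = - \frac{238440}{598321} + \frac{895}{738297} = - \frac{175504039385}{441738599337}$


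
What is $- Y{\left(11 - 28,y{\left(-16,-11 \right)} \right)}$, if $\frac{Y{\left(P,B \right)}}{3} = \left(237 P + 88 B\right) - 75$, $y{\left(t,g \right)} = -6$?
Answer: $13896$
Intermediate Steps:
$Y{\left(P,B \right)} = -225 + 264 B + 711 P$ ($Y{\left(P,B \right)} = 3 \left(\left(237 P + 88 B\right) - 75\right) = 3 \left(\left(88 B + 237 P\right) - 75\right) = 3 \left(-75 + 88 B + 237 P\right) = -225 + 264 B + 711 P$)
$- Y{\left(11 - 28,y{\left(-16,-11 \right)} \right)} = - (-225 + 264 \left(-6\right) + 711 \left(11 - 28\right)) = - (-225 - 1584 + 711 \left(11 - 28\right)) = - (-225 - 1584 + 711 \left(-17\right)) = - (-225 - 1584 - 12087) = \left(-1\right) \left(-13896\right) = 13896$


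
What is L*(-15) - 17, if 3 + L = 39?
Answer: -557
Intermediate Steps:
L = 36 (L = -3 + 39 = 36)
L*(-15) - 17 = 36*(-15) - 17 = -540 - 17 = -557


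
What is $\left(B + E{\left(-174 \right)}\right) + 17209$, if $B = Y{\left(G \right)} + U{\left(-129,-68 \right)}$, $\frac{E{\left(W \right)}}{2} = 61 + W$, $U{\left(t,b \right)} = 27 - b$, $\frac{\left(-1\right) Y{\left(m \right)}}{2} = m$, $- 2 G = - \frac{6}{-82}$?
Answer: $\frac{700201}{41} \approx 17078.0$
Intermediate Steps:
$G = - \frac{3}{82}$ ($G = - \frac{\left(-6\right) \frac{1}{-82}}{2} = - \frac{\left(-6\right) \left(- \frac{1}{82}\right)}{2} = \left(- \frac{1}{2}\right) \frac{3}{41} = - \frac{3}{82} \approx -0.036585$)
$Y{\left(m \right)} = - 2 m$
$E{\left(W \right)} = 122 + 2 W$ ($E{\left(W \right)} = 2 \left(61 + W\right) = 122 + 2 W$)
$B = \frac{3898}{41}$ ($B = \left(-2\right) \left(- \frac{3}{82}\right) + \left(27 - -68\right) = \frac{3}{41} + \left(27 + 68\right) = \frac{3}{41} + 95 = \frac{3898}{41} \approx 95.073$)
$\left(B + E{\left(-174 \right)}\right) + 17209 = \left(\frac{3898}{41} + \left(122 + 2 \left(-174\right)\right)\right) + 17209 = \left(\frac{3898}{41} + \left(122 - 348\right)\right) + 17209 = \left(\frac{3898}{41} - 226\right) + 17209 = - \frac{5368}{41} + 17209 = \frac{700201}{41}$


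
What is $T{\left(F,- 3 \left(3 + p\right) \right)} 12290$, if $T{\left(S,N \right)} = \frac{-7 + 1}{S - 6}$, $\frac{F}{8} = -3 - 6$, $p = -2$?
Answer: $\frac{12290}{13} \approx 945.38$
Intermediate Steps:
$F = -72$ ($F = 8 \left(-3 - 6\right) = 8 \left(-9\right) = -72$)
$T{\left(S,N \right)} = - \frac{6}{-6 + S}$
$T{\left(F,- 3 \left(3 + p\right) \right)} 12290 = - \frac{6}{-6 - 72} \cdot 12290 = - \frac{6}{-78} \cdot 12290 = \left(-6\right) \left(- \frac{1}{78}\right) 12290 = \frac{1}{13} \cdot 12290 = \frac{12290}{13}$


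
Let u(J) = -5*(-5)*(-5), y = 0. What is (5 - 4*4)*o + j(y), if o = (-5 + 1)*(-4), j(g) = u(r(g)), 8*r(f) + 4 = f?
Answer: -301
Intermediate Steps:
r(f) = -½ + f/8
u(J) = -125 (u(J) = 25*(-5) = -125)
j(g) = -125
o = 16 (o = -4*(-4) = 16)
(5 - 4*4)*o + j(y) = (5 - 4*4)*16 - 125 = (5 - 16)*16 - 125 = -11*16 - 125 = -176 - 125 = -301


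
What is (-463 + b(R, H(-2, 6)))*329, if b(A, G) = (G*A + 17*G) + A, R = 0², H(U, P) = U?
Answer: -163513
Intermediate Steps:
R = 0
b(A, G) = A + 17*G + A*G (b(A, G) = (A*G + 17*G) + A = (17*G + A*G) + A = A + 17*G + A*G)
(-463 + b(R, H(-2, 6)))*329 = (-463 + (0 + 17*(-2) + 0*(-2)))*329 = (-463 + (0 - 34 + 0))*329 = (-463 - 34)*329 = -497*329 = -163513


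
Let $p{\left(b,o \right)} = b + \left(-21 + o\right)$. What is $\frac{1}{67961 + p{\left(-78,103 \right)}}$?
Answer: $\frac{1}{67965} \approx 1.4713 \cdot 10^{-5}$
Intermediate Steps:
$p{\left(b,o \right)} = -21 + b + o$
$\frac{1}{67961 + p{\left(-78,103 \right)}} = \frac{1}{67961 - -4} = \frac{1}{67961 + 4} = \frac{1}{67965}$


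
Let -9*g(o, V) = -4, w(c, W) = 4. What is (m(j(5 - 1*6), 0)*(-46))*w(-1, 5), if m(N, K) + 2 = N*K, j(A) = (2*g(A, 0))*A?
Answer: 368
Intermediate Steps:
g(o, V) = 4/9 (g(o, V) = -⅑*(-4) = 4/9)
j(A) = 8*A/9 (j(A) = (2*(4/9))*A = 8*A/9)
m(N, K) = -2 + K*N (m(N, K) = -2 + N*K = -2 + K*N)
(m(j(5 - 1*6), 0)*(-46))*w(-1, 5) = ((-2 + 0*(8*(5 - 1*6)/9))*(-46))*4 = ((-2 + 0*(8*(5 - 6)/9))*(-46))*4 = ((-2 + 0*((8/9)*(-1)))*(-46))*4 = ((-2 + 0*(-8/9))*(-46))*4 = ((-2 + 0)*(-46))*4 = -2*(-46)*4 = 92*4 = 368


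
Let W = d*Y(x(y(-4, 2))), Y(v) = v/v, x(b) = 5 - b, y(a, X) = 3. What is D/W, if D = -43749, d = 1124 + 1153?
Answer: -4861/253 ≈ -19.213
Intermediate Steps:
d = 2277
Y(v) = 1
W = 2277 (W = 2277*1 = 2277)
D/W = -43749/2277 = -43749*1/2277 = -4861/253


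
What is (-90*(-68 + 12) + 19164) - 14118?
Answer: 10086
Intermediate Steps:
(-90*(-68 + 12) + 19164) - 14118 = (-90*(-56) + 19164) - 14118 = (5040 + 19164) - 14118 = 24204 - 14118 = 10086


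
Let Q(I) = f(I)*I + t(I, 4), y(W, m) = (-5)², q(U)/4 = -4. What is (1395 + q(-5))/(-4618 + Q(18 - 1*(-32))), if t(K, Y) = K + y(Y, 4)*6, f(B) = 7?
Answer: -1379/4068 ≈ -0.33899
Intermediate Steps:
q(U) = -16 (q(U) = 4*(-4) = -16)
y(W, m) = 25
t(K, Y) = 150 + K (t(K, Y) = K + 25*6 = K + 150 = 150 + K)
Q(I) = 150 + 8*I (Q(I) = 7*I + (150 + I) = 150 + 8*I)
(1395 + q(-5))/(-4618 + Q(18 - 1*(-32))) = (1395 - 16)/(-4618 + (150 + 8*(18 - 1*(-32)))) = 1379/(-4618 + (150 + 8*(18 + 32))) = 1379/(-4618 + (150 + 8*50)) = 1379/(-4618 + (150 + 400)) = 1379/(-4618 + 550) = 1379/(-4068) = 1379*(-1/4068) = -1379/4068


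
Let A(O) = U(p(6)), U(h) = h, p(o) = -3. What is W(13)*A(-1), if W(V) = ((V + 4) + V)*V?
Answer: -1170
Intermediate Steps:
W(V) = V*(4 + 2*V) (W(V) = ((4 + V) + V)*V = (4 + 2*V)*V = V*(4 + 2*V))
A(O) = -3
W(13)*A(-1) = (2*13*(2 + 13))*(-3) = (2*13*15)*(-3) = 390*(-3) = -1170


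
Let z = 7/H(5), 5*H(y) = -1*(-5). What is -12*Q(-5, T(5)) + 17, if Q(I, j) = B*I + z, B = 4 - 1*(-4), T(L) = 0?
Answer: 413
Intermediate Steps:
H(y) = 1 (H(y) = (-1*(-5))/5 = (⅕)*5 = 1)
B = 8 (B = 4 + 4 = 8)
z = 7 (z = 7/1 = 7*1 = 7)
Q(I, j) = 7 + 8*I (Q(I, j) = 8*I + 7 = 7 + 8*I)
-12*Q(-5, T(5)) + 17 = -12*(7 + 8*(-5)) + 17 = -12*(7 - 40) + 17 = -12*(-33) + 17 = 396 + 17 = 413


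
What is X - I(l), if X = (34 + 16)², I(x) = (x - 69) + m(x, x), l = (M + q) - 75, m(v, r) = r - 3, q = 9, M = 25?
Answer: 2654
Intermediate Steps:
m(v, r) = -3 + r
l = -41 (l = (25 + 9) - 75 = 34 - 75 = -41)
I(x) = -72 + 2*x (I(x) = (x - 69) + (-3 + x) = (-69 + x) + (-3 + x) = -72 + 2*x)
X = 2500 (X = 50² = 2500)
X - I(l) = 2500 - (-72 + 2*(-41)) = 2500 - (-72 - 82) = 2500 - 1*(-154) = 2500 + 154 = 2654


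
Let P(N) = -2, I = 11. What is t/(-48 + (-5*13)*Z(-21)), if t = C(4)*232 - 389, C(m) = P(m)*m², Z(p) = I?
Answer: 7813/763 ≈ 10.240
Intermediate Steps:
Z(p) = 11
C(m) = -2*m²
t = -7813 (t = -2*4²*232 - 389 = -2*16*232 - 389 = -32*232 - 389 = -7424 - 389 = -7813)
t/(-48 + (-5*13)*Z(-21)) = -7813/(-48 - 5*13*11) = -7813/(-48 - 1*65*11) = -7813/(-48 - 65*11) = -7813/(-48 - 715) = -7813/(-763) = -7813*(-1/763) = 7813/763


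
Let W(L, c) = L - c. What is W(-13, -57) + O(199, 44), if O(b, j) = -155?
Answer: -111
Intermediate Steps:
W(-13, -57) + O(199, 44) = (-13 - 1*(-57)) - 155 = (-13 + 57) - 155 = 44 - 155 = -111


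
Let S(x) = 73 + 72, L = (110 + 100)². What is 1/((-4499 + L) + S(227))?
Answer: 1/39746 ≈ 2.5160e-5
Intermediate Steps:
L = 44100 (L = 210² = 44100)
S(x) = 145
1/((-4499 + L) + S(227)) = 1/((-4499 + 44100) + 145) = 1/(39601 + 145) = 1/39746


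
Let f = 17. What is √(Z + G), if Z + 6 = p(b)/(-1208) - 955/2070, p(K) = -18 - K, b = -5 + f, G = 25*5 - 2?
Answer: √50614456627/20838 ≈ 10.796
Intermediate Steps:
G = 123 (G = 125 - 2 = 123)
b = 12 (b = -5 + 17 = 12)
Z = -804745/125028 (Z = -6 + ((-18 - 1*12)/(-1208) - 955/2070) = -6 + ((-18 - 12)*(-1/1208) - 955*1/2070) = -6 + (-30*(-1/1208) - 191/414) = -6 + (15/604 - 191/414) = -6 - 54577/125028 = -804745/125028 ≈ -6.4365)
√(Z + G) = √(-804745/125028 + 123) = √(14573699/125028) = √50614456627/20838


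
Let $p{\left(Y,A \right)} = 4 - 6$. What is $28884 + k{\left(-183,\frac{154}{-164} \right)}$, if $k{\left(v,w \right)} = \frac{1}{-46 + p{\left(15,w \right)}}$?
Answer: $\frac{1386431}{48} \approx 28884.0$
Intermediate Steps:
$p{\left(Y,A \right)} = -2$
$k{\left(v,w \right)} = - \frac{1}{48}$ ($k{\left(v,w \right)} = \frac{1}{-46 - 2} = \frac{1}{-48} = - \frac{1}{48}$)
$28884 + k{\left(-183,\frac{154}{-164} \right)} = 28884 - \frac{1}{48} = \frac{1386431}{48}$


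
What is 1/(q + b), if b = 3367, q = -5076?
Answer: -1/1709 ≈ -0.00058514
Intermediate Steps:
1/(q + b) = 1/(-5076 + 3367) = 1/(-1709) = -1/1709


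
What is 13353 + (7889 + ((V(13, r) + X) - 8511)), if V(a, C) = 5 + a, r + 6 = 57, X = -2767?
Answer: 9982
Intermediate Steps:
r = 51 (r = -6 + 57 = 51)
13353 + (7889 + ((V(13, r) + X) - 8511)) = 13353 + (7889 + (((5 + 13) - 2767) - 8511)) = 13353 + (7889 + ((18 - 2767) - 8511)) = 13353 + (7889 + (-2749 - 8511)) = 13353 + (7889 - 11260) = 13353 - 3371 = 9982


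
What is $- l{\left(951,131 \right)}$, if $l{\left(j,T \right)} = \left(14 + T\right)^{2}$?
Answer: $-21025$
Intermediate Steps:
$- l{\left(951,131 \right)} = - \left(14 + 131\right)^{2} = - 145^{2} = \left(-1\right) 21025 = -21025$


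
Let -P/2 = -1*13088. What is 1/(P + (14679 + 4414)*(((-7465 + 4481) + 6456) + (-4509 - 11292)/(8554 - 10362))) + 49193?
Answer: 5913143949033925/120202954669 ≈ 49193.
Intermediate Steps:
P = 26176 (P = -(-2)*13088 = -2*(-13088) = 26176)
1/(P + (14679 + 4414)*(((-7465 + 4481) + 6456) + (-4509 - 11292)/(8554 - 10362))) + 49193 = 1/(26176 + (14679 + 4414)*(((-7465 + 4481) + 6456) + (-4509 - 11292)/(8554 - 10362))) + 49193 = 1/(26176 + 19093*((-2984 + 6456) - 15801/(-1808))) + 49193 = 1/(26176 + 19093*(3472 - 15801*(-1/1808))) + 49193 = 1/(26176 + 19093*(3472 + 15801/1808)) + 49193 = 1/(26176 + 19093*(6293177/1808)) + 49193 = 1/(26176 + 120155628461/1808) + 49193 = 1/(120202954669/1808) + 49193 = 1808/120202954669 + 49193 = 5913143949033925/120202954669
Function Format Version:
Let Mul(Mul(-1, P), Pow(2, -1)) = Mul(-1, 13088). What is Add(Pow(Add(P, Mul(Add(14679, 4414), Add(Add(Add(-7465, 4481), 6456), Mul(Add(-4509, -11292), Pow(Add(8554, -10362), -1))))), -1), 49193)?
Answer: Rational(5913143949033925, 120202954669) ≈ 49193.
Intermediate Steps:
P = 26176 (P = Mul(-2, Mul(-1, 13088)) = Mul(-2, -13088) = 26176)
Add(Pow(Add(P, Mul(Add(14679, 4414), Add(Add(Add(-7465, 4481), 6456), Mul(Add(-4509, -11292), Pow(Add(8554, -10362), -1))))), -1), 49193) = Add(Pow(Add(26176, Mul(Add(14679, 4414), Add(Add(Add(-7465, 4481), 6456), Mul(Add(-4509, -11292), Pow(Add(8554, -10362), -1))))), -1), 49193) = Add(Pow(Add(26176, Mul(19093, Add(Add(-2984, 6456), Mul(-15801, Pow(-1808, -1))))), -1), 49193) = Add(Pow(Add(26176, Mul(19093, Add(3472, Mul(-15801, Rational(-1, 1808))))), -1), 49193) = Add(Pow(Add(26176, Mul(19093, Add(3472, Rational(15801, 1808)))), -1), 49193) = Add(Pow(Add(26176, Mul(19093, Rational(6293177, 1808))), -1), 49193) = Add(Pow(Add(26176, Rational(120155628461, 1808)), -1), 49193) = Add(Pow(Rational(120202954669, 1808), -1), 49193) = Add(Rational(1808, 120202954669), 49193) = Rational(5913143949033925, 120202954669)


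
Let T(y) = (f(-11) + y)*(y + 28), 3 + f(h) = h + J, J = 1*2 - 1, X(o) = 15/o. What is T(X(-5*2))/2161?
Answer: -1537/8644 ≈ -0.17781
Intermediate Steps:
J = 1 (J = 2 - 1 = 1)
f(h) = -2 + h (f(h) = -3 + (h + 1) = -3 + (1 + h) = -2 + h)
T(y) = (-13 + y)*(28 + y) (T(y) = ((-2 - 11) + y)*(y + 28) = (-13 + y)*(28 + y))
T(X(-5*2))/2161 = (-364 + (15/((-5*2)))² + 15*(15/((-5*2))))/2161 = (-364 + (15/(-10))² + 15*(15/(-10)))*(1/2161) = (-364 + (15*(-⅒))² + 15*(15*(-⅒)))*(1/2161) = (-364 + (-3/2)² + 15*(-3/2))*(1/2161) = (-364 + 9/4 - 45/2)*(1/2161) = -1537/4*1/2161 = -1537/8644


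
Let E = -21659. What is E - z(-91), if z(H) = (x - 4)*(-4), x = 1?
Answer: -21671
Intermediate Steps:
z(H) = 12 (z(H) = (1 - 4)*(-4) = -3*(-4) = 12)
E - z(-91) = -21659 - 1*12 = -21659 - 12 = -21671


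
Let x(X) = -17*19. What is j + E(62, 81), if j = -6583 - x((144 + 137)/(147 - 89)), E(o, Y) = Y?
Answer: -6179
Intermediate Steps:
x(X) = -323
j = -6260 (j = -6583 - 1*(-323) = -6583 + 323 = -6260)
j + E(62, 81) = -6260 + 81 = -6179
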